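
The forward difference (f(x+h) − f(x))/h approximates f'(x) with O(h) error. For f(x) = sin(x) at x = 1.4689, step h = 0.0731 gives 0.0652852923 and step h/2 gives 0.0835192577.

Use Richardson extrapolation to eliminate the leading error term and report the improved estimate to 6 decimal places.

0.101753

Error is O(h^1); halving h shrinks it by 2^1 = 2.
2*0.0835192577 − 0.0652852923 = 0.1017532231
Extrapolated: 0.1017532231 / 1 = 0.1017532231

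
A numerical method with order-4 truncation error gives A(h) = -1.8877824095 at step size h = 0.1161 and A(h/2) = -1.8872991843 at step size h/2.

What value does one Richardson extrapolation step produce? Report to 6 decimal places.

r = 4, so 2^r = 16.
16 × (-1.8872991843) − (-1.8877824095) = -28.3090045393
(16 × (-1.8872991843) − (-1.8877824095))/(16 − 1) = -1.8872669693

-1.887267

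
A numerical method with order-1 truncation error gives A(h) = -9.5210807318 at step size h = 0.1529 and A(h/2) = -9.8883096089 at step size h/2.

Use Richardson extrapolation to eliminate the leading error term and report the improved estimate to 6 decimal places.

-10.255538

Error is O(h^1); halving h shrinks it by 2^1 = 2.
Weighted: (-19.7766192178) − (-9.5210807318) = -10.2555384860
(2×(-9.8883096089) − (-9.5210807318))/(2 − 1) = -10.2555384860
Gap between inputs: 3.672e-01; correction applied: −0.3672288771.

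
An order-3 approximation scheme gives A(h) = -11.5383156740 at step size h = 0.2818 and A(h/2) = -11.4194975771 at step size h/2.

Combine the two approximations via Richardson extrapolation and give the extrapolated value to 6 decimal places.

r = 3: numerator weight 8, denominator 7.
Weighted: (-91.3559806168) − (-11.5383156740) = -79.8176649428
Extrapolated: (-79.8176649428) / 7 = -11.4025235633
Correction |R − A(h/2)| = 1.697e-02; gap |A(h/2) − A(h)| = 1.188e-01.

-11.402524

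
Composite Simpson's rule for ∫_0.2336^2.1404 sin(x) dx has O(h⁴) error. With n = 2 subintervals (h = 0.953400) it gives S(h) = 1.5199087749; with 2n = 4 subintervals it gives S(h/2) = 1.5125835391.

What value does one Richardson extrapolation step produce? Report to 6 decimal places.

Leading term ∝ h^4; use weight 16 = 2^4.
Top: 16(1.5125835391) − (1.5199087749) = 22.6814278507
(16 × 1.5125835391 − 1.5199087749)/(16 − 1) = 1.5120951900

1.512095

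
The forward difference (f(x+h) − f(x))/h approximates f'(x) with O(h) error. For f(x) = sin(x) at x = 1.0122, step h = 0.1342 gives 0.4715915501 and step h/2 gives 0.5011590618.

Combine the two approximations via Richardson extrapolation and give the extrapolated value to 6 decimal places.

Error is O(h^1); halving h shrinks it by 2^1 = 2.
Numerator 2·A(h/2) − A(h) = 2·0.5011590618 − 0.4715915501 = 0.5307265735
Divide by 2^1 − 1 = 1.
R = 0.5307265735/1 = 0.5307265735
Correction |R − A(h/2)| = 2.957e-02; gap |A(h/2) − A(h)| = 2.957e-02.

0.530727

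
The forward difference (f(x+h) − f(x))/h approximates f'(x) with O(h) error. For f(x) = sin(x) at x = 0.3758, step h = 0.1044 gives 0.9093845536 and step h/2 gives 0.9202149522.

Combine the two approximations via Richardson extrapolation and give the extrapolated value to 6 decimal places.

0.931045

With r = 1 the leading error scales as h^1, so the weight is 2^1 = 2.
2^1×A(h/2) = 1.8404299044; minus A(h) gives 0.9310453508.
Divide by 2^1 − 1 = 1.
Extrapolated: 0.9310453508 / 1 = 0.9310453508
Correction |R − A(h/2)| = 1.083e-02; gap |A(h/2) − A(h)| = 1.083e-02.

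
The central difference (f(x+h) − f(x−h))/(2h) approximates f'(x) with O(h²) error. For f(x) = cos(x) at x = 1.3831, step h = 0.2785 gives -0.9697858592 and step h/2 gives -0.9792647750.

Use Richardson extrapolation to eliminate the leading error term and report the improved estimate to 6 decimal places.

-0.982424

Leading term ∝ h^2; use weight 4 = 2^2.
Top: 4(-0.9792647750) − (-0.9697858592) = -2.9472732408
Divide by 2^2 − 1 = 3.
R = (-2.9472732408)/3 = -0.9824244136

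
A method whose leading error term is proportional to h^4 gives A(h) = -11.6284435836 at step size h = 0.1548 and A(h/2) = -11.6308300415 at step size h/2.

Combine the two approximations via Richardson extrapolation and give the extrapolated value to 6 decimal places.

-11.630989

Order 4 gives 2^r = 16 and 2^r − 1 = 15.
16*(-11.6308300415) = -186.0932806640; (-186.0932806640) − (-11.6284435836) = -174.4648370804
Extrapolated: (-174.4648370804) / 15 = -11.6309891387
Correction |R − A(h/2)| = 1.591e-04; gap |A(h/2) − A(h)| = 2.386e-03.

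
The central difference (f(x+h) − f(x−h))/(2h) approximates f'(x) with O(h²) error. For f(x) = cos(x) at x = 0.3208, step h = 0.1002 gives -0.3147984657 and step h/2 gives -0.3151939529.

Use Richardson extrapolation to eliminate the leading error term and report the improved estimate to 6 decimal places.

-0.315326

r = 2: numerator weight 4, denominator 3.
Numerator 4·A(h/2) − A(h) = 4·(-0.3151939529) − (-0.3147984657) = -0.9459773459
Extrapolated: (-0.9459773459) / 3 = -0.3153257820
Correction |R − A(h/2)| = 1.318e-04; gap |A(h/2) − A(h)| = 3.955e-04.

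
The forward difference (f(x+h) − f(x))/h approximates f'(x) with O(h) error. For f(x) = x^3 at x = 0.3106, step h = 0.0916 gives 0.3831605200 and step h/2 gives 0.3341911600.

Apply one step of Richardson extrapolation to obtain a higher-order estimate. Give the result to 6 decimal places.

The method has order 1: 2^1 = 2.
Numerator 2·A(h/2) − A(h) = 2·0.3341911600 − 0.3831605200 = 0.2852218000
R = 0.2852218000/1 = 0.2852218000
Correction |R − A(h/2)| = 4.897e-02; gap |A(h/2) − A(h)| = 4.897e-02.

0.285222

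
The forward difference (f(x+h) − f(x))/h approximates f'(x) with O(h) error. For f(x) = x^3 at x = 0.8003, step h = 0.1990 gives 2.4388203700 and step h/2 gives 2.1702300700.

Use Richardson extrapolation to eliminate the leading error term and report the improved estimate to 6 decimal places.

1.901640

With r = 1 the leading error scales as h^1, so the weight is 2^1 = 2.
Numerator 2×A(h/2) − A(h) = 2×2.1702300700 − 2.4388203700 = 1.9016397700
1.9016397700 ÷ 1 = 1.9016397700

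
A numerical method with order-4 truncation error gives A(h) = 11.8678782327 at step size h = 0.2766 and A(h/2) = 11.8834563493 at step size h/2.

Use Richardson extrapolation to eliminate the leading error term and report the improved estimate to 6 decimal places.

Order 4 gives 2^r = 16 and 2^r − 1 = 15.
16·11.8834563493 − 11.8678782327 = 178.2674233561
(16·11.8834563493 − 11.8678782327)/(16 − 1) = 11.8844948904

11.884495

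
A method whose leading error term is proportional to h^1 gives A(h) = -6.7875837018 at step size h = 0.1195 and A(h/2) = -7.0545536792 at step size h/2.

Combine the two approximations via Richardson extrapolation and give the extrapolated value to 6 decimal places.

-7.321524

Order 1 gives 2^r = 2 and 2^r − 1 = 1.
2 × (-7.0545536792) = -14.1091073584; (-14.1091073584) − (-6.7875837018) = -7.3215236566
R = (-7.3215236566)/1 = -7.3215236566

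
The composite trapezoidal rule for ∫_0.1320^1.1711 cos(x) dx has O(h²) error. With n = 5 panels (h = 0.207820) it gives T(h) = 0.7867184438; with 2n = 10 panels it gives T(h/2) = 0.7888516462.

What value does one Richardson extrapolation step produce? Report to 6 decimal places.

r = 2, so 2^r = 4.
Top: 4(0.7888516462) − (0.7867184438) = 2.3686881410
Divide by 2^2 − 1 = 3.
2.3686881410 ÷ 3 = 0.7895627137

0.789563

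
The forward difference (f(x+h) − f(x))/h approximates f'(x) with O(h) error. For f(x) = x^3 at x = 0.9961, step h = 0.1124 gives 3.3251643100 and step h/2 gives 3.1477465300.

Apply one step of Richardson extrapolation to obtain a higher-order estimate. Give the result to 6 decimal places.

r = 1, so 2^r = 2.
2 × 3.1477465300 = 6.2954930600; subtract 3.3251643100 → 2.9703287500
(2 × 3.1477465300 − 3.3251643100)/(2 − 1) = 2.9703287500
Shift from A(h/2): −0.1774177800.

2.970329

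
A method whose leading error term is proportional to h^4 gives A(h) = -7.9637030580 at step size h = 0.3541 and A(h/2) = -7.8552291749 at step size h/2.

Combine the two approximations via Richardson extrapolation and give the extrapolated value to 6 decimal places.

r = 4, so 2^r = 16.
16*(-7.8552291749) = -125.6836667984; (-125.6836667984) − (-7.9637030580) = -117.7199637404
(-117.7199637404) ÷ 15 = -7.8479975827

-7.847998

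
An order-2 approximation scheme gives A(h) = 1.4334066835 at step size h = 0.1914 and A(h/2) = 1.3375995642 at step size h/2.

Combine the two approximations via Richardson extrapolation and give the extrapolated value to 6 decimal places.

1.305664

r = 2: numerator weight 4, denominator 3.
4*1.3375995642 − 1.4334066835 = 3.9169915733
R = 3.9169915733/3 = 1.3056638578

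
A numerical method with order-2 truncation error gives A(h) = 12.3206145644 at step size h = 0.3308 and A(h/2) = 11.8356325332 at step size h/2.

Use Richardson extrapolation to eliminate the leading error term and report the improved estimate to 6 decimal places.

r = 2: numerator weight 4, denominator 3.
4*11.8356325332 = 47.3425301328; 47.3425301328 − 12.3206145644 = 35.0219155684
35.0219155684 ÷ 3 = 11.6739718561
Correction |R − A(h/2)| = 1.617e-01; gap |A(h/2) − A(h)| = 4.850e-01.

11.673972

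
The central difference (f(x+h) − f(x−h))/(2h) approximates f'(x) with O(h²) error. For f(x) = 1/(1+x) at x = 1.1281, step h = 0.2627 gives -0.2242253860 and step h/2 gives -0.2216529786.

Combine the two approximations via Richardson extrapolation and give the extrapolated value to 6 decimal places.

-0.220796

The method has order 2: 2^2 = 4.
4×(-0.2216529786) − (-0.2242253860) = -0.6623865284
R = (-0.6623865284)/3 = -0.2207955095
Gap between inputs: 2.572e-03; correction applied: +0.0008574691.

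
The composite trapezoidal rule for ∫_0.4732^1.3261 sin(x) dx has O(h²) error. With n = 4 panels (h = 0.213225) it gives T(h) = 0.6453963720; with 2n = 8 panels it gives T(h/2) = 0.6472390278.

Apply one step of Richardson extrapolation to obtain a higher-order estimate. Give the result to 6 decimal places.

0.647853

Leading term ∝ h^2; use weight 4 = 2^2.
2^2*A(h/2) = 2.5889561112; minus A(h) gives 1.9435597392.
(4*0.6472390278 − 0.6453963720)/(4 − 1) = 0.6478532464
Correction |R − A(h/2)| = 6.142e-04; gap |A(h/2) − A(h)| = 1.843e-03.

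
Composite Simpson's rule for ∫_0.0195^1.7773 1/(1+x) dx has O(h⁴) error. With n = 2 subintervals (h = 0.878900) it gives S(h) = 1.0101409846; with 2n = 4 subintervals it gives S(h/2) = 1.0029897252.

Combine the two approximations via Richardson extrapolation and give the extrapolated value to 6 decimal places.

With r = 4 the leading error scales as h^4, so the weight is 2^4 = 16.
Difference of the inputs: 1.0029897252 − 1.0101409846 = -0.0071512594
Divide by 2^4 − 1 = 15: (-0.0071512594)/15 = -0.0004767506
R = 1.0029897252 − 0.0004767506 = 1.0025129746
Shift from A(h/2): −0.0004767506.

1.002513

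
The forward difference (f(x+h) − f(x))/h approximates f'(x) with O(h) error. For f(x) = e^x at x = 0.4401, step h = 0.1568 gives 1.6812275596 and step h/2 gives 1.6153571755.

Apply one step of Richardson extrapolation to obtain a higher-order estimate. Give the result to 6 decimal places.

r = 1: numerator weight 2, denominator 1.
Difference of the inputs: 1.6153571755 − 1.6812275596 = -0.0658703841
Correction (A(h/2) − A(h))/(2 − 1) = (-0.0658703841)/1 = -0.0658703841
R = A(h/2) + (A(h/2) − A(h))/1 = 1.6153571755 − 0.0658703841 = 1.5494867914
Correction |R − A(h/2)| = 6.587e-02; gap |A(h/2) − A(h)| = 6.587e-02.

1.549487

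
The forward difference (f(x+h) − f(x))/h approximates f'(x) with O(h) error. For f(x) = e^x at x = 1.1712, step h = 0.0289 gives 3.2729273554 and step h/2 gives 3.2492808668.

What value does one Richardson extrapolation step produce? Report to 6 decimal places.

3.225634

Method order is 1; weight 2^1 = 2.
2·3.2492808668 = 6.4985617336; subtract 3.2729273554 → 3.2256343782
Denominator 2 − 1 = 1.
Extrapolated: 3.2256343782 / 1 = 3.2256343782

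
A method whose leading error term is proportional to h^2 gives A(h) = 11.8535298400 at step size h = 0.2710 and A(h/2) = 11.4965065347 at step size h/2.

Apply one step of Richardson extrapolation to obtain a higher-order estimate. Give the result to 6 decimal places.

11.377499

Order 2 gives 2^r = 4 and 2^r − 1 = 3.
4×11.4965065347 = 45.9860261388; 45.9860261388 − 11.8535298400 = 34.1324962988
R = 34.1324962988/3 = 11.3774987663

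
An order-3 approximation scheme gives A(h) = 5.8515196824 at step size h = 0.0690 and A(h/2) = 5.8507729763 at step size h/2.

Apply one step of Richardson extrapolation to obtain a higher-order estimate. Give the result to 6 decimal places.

With r = 3 the leading error scales as h^3, so the weight is 2^3 = 8.
8*5.8507729763 = 46.8061838104; subtract 5.8515196824 → 40.9546641280
R = 40.9546641280/7 = 5.8506663040
Gap between inputs: 7.467e-04; correction applied: −0.0001066723.

5.850666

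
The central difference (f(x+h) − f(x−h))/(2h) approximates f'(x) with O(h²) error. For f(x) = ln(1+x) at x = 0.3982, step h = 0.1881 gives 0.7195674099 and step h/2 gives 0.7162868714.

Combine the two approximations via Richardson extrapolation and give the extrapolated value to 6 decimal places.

r = 2, so 2^r = 4.
Top: 4(0.7162868714) − (0.7195674099) = 2.1455800757
Denominator 4 − 1 = 3.
2.1455800757 ÷ 3 = 0.7151933586

0.715193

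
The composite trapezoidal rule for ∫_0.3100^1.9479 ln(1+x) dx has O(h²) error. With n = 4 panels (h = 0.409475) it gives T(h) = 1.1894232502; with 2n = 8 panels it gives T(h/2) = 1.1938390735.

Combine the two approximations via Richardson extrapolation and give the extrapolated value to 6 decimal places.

The method has order 2: 2^2 = 4.
Numerator 4*A(h/2) − A(h) = 4*1.1938390735 − 1.1894232502 = 3.5859330438
(4*1.1938390735 − 1.1894232502)/(4 − 1) = 1.1953110146

1.195311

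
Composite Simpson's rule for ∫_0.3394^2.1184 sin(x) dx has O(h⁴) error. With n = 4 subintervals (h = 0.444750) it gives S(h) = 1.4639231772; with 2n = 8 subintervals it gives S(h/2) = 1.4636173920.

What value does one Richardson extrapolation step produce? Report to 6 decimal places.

1.463597

r = 4, so 2^r = 16.
Top: 16(1.4636173920) − (1.4639231772) = 21.9539550948
Denominator 16 − 1 = 15.
(16×1.4636173920 − 1.4639231772)/(16 − 1) = 1.4635970063
Shift from A(h/2): −0.0000203857.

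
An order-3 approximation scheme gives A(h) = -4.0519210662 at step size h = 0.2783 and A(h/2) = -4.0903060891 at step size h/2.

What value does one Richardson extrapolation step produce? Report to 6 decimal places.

-4.095790

Leading term ∝ h^3; use weight 8 = 2^3.
8×(-4.0903060891) = -32.7224487128; (-32.7224487128) − (-4.0519210662) = -28.6705276466
Denominator 8 − 1 = 7.
Result: -4.0957896638
Shift from A(h/2): −0.0054835747.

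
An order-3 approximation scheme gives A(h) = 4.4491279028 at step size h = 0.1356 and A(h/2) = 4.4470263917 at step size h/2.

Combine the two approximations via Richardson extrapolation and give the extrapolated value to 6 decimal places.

r = 3: numerator weight 8, denominator 7.
A(h/2) − A(h) = 4.4470263917 − 4.4491279028 = -0.0021015111
Correction (A(h/2) − A(h))/(8 − 1) = (-0.0021015111)/7 = -0.0003002159
R = 4.4470263917 − 0.0003002159 = 4.4467261758

4.446726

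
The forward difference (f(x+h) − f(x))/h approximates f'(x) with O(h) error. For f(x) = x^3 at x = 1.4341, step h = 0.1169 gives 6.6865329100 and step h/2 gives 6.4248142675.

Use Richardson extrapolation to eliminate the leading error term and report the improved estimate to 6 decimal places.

Method order is 1; weight 2^1 = 2.
2·6.4248142675 = 12.8496285350; subtract 6.6865329100 → 6.1630956250
Divide by 2^1 − 1 = 1.
6.1630956250 ÷ 1 = 6.1630956250
Gap between inputs: 2.617e-01; correction applied: −0.2617186425.

6.163096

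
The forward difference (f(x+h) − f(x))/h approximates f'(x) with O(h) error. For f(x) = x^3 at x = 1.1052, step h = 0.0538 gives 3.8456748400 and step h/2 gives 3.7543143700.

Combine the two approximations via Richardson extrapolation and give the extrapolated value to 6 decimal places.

r = 1: numerator weight 2, denominator 1.
Top: 2(3.7543143700) − (3.8456748400) = 3.6629539000
Extrapolated: 3.6629539000 / 1 = 3.6629539000
Gap between inputs: 9.136e-02; correction applied: −0.0913604700.

3.662954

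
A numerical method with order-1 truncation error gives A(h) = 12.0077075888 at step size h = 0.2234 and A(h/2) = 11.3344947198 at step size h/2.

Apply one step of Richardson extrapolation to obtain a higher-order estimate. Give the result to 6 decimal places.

Method order is 1; weight 2^1 = 2.
2^1*A(h/2) = 22.6689894396; minus A(h) gives 10.6612818508.
10.6612818508 ÷ 1 = 10.6612818508
Shift from A(h/2): −0.6732128690.

10.661282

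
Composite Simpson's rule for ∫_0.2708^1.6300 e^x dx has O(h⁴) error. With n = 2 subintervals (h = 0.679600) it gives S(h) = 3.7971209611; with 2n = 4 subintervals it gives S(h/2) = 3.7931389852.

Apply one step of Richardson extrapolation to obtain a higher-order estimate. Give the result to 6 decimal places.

Error is O(h^4); halving h shrinks it by 2^4 = 16.
Weighted: 60.6902237632 − 3.7971209611 = 56.8931028021
Divide by 2^4 − 1 = 15.
Result: 3.7928735201
Correction |R − A(h/2)| = 2.655e-04; gap |A(h/2) − A(h)| = 3.982e-03.

3.792874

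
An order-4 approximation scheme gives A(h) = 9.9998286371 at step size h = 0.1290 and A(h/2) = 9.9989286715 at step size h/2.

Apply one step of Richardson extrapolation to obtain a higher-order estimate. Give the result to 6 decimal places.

Error is O(h^4); halving h shrinks it by 2^4 = 16.
16·9.9989286715 = 159.9828587440; subtract 9.9998286371 → 149.9830301069
R = 149.9830301069/15 = 9.9988686738

9.998869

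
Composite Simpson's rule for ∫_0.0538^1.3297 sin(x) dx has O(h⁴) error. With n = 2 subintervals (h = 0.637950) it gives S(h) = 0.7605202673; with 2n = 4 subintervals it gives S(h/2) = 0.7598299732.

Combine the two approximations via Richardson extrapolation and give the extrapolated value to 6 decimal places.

Error is O(h^4); halving h shrinks it by 2^4 = 16.
16*0.7598299732 = 12.1572795712; 12.1572795712 − 0.7605202673 = 11.3967593039
11.3967593039 ÷ 15 = 0.7597839536

0.759784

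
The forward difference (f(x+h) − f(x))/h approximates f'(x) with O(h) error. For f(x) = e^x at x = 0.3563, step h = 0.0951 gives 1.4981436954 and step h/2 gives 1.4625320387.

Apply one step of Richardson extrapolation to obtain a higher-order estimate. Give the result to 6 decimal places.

1.426920

Method order is 1; weight 2^1 = 2.
A(h/2) − A(h) = 1.4625320387 − 1.4981436954 = -0.0356116567
Correction (A(h/2) − A(h))/(2 − 1) = (-0.0356116567)/1 = -0.0356116567
R = 1.4625320387 − 0.0356116567 = 1.4269203820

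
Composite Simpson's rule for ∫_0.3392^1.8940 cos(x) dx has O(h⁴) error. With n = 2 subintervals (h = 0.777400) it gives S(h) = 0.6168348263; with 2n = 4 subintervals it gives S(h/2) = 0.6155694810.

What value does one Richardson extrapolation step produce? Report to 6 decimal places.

0.615485

Error is O(h^4); halving h shrinks it by 2^4 = 16.
Numerator 16×A(h/2) − A(h) = 16×0.6155694810 − 0.6168348263 = 9.2322768697
Denominator 16 − 1 = 15.
(16×0.6155694810 − 0.6168348263)/(16 − 1) = 0.6154851246
Shift from A(h/2): −0.0000843564.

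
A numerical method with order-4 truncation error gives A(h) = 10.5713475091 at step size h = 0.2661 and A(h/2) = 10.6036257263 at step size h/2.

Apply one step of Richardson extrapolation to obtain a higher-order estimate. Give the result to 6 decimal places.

10.605778

Method order is 4; weight 2^4 = 16.
16·10.6036257263 − 10.5713475091 = 159.0866641117
Divide by 2^4 − 1 = 15.
159.0866641117 ÷ 15 = 10.6057776074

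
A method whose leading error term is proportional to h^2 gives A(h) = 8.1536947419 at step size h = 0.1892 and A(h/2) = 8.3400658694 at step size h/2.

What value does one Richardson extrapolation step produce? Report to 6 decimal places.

Method order is 2; weight 2^2 = 4.
4 × 8.3400658694 − 8.1536947419 = 25.2065687357
Denominator 4 − 1 = 3.
Result: 8.4021895786
Gap between inputs: 1.864e-01; correction applied: +0.0621237092.

8.402190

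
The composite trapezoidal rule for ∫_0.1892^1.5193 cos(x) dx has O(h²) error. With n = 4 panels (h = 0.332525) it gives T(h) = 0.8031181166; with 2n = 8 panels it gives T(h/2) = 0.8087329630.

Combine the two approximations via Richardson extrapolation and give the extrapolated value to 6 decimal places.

r = 2: numerator weight 4, denominator 3.
4*0.8087329630 = 3.2349318520; subtract 0.8031181166 → 2.4318137354
2.4318137354 ÷ 3 = 0.8106045785
Gap between inputs: 5.615e-03; correction applied: +0.0018716155.

0.810605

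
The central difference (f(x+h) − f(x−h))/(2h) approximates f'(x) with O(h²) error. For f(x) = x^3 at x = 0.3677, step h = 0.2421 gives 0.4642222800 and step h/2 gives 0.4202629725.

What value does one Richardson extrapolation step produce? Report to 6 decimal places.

0.405610

Leading term ∝ h^2; use weight 4 = 2^2.
A(h/2) − A(h) = 0.4202629725 − 0.4642222800 = -0.0439593075
Divide by 2^2 − 1 = 3: (-0.0439593075)/3 = -0.0146531025
R = A(h/2) + (A(h/2) − A(h))/3 = 0.4202629725 − 0.0146531025 = 0.4056098700
Gap between inputs: 4.396e-02; correction applied: −0.0146531025.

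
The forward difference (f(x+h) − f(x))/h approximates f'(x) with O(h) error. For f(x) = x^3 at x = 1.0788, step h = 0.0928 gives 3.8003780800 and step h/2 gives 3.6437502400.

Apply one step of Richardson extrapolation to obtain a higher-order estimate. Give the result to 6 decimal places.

3.487122

Error is O(h^1); halving h shrinks it by 2^1 = 2.
2·3.6437502400 = 7.2875004800; subtract 3.8003780800 → 3.4871224000
Divide by 2^1 − 1 = 1.
R = 3.4871224000/1 = 3.4871224000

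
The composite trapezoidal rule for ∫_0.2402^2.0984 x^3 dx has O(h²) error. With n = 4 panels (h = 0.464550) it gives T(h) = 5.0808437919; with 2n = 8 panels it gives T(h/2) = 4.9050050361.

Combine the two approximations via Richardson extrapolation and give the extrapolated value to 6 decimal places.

Method order is 2; weight 2^2 = 4.
Numerator 4×A(h/2) − A(h) = 4×4.9050050361 − 5.0808437919 = 14.5391763525
Extrapolated: 14.5391763525 / 3 = 4.8463921175

4.846392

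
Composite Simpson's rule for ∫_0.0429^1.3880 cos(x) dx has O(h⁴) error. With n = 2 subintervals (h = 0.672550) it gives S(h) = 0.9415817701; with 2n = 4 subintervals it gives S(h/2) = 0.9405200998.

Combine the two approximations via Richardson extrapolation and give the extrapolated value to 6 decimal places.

Leading term ∝ h^4; use weight 16 = 2^4.
Weighted: 15.0483215968 − 0.9415817701 = 14.1067398267
14.1067398267 ÷ 15 = 0.9404493218

0.940449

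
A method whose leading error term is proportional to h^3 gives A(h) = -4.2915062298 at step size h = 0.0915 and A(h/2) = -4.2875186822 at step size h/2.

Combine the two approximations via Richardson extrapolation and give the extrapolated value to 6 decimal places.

r = 3: numerator weight 8, denominator 7.
Weighted: (-34.3001494576) − (-4.2915062298) = -30.0086432278
Divide by 2^3 − 1 = 7.
Result: -4.2869490325

-4.286949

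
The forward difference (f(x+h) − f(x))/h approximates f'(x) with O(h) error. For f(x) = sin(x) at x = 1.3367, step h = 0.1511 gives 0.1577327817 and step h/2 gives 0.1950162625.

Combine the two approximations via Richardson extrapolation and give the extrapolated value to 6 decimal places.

0.232300

Method order is 1; weight 2^1 = 2.
2 × 0.1950162625 = 0.3900325250; subtract 0.1577327817 → 0.2322997433
Denominator 2 − 1 = 1.
Result: 0.2322997433
Shift from A(h/2): +0.0372834808.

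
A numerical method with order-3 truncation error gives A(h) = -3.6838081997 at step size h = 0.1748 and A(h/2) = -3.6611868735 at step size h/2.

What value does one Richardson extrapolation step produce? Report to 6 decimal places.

-3.657955

The method has order 3: 2^3 = 8.
8*(-3.6611868735) − (-3.6838081997) = -25.6056867883
R = (-25.6056867883)/7 = -3.6579552555
Shift from A(h/2): +0.0032316180.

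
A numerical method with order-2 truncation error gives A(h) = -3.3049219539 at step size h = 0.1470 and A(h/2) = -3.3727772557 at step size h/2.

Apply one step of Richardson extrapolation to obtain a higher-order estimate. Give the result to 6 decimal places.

Method order is 2; weight 2^2 = 4.
Numerator 4·A(h/2) − A(h) = 4·(-3.3727772557) − (-3.3049219539) = -10.1861870689
(4·(-3.3727772557) − (-3.3049219539))/(4 − 1) = -3.3953956896
Gap between inputs: 6.786e-02; correction applied: −0.0226184339.

-3.395396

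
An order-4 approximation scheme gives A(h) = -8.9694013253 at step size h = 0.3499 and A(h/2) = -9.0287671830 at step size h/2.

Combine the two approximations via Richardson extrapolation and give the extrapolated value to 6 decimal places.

r = 4: numerator weight 16, denominator 15.
Top: 16(-9.0287671830) − (-8.9694013253) = -135.4908736027
Divide by 2^4 − 1 = 15.
R = (-135.4908736027)/15 = -9.0327249068
Gap between inputs: 5.937e-02; correction applied: −0.0039577238.

-9.032725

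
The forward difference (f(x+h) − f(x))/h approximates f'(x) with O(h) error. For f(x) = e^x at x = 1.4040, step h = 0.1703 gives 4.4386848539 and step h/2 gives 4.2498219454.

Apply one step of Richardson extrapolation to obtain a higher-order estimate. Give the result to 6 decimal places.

Leading term ∝ h^1; use weight 2 = 2^1.
Difference of the inputs: 4.2498219454 − 4.4386848539 = -0.1888629085
Correction (A(h/2) − A(h))/(2 − 1) = (-0.1888629085)/1 = -0.1888629085
R = A(h/2) + (A(h/2) − A(h))/1 = 4.2498219454 − 0.1888629085 = 4.0609590369

4.060959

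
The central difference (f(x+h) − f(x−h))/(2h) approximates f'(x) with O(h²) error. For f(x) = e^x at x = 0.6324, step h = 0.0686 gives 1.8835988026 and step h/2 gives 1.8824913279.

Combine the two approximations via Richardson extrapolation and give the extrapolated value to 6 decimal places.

The method has order 2: 2^2 = 4.
4×1.8824913279 − 1.8835988026 = 5.6463665090
R = 5.6463665090/3 = 1.8821221697
Shift from A(h/2): −0.0003691582.

1.882122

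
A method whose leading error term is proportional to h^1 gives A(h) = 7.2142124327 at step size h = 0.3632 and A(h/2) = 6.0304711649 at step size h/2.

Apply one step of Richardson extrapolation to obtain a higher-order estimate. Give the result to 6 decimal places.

Leading term ∝ h^1; use weight 2 = 2^1.
Top: 2(6.0304711649) − (7.2142124327) = 4.8467298971
Denominator 2 − 1 = 1.
Result: 4.8467298971

4.846730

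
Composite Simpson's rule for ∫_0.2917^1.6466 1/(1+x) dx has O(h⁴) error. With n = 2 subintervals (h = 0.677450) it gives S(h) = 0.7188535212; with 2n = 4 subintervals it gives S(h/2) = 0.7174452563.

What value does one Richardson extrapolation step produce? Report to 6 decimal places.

Leading term ∝ h^4; use weight 16 = 2^4.
Top: 16(0.7174452563) − (0.7188535212) = 10.7602705796
Divide by 2^4 − 1 = 15.
R = 10.7602705796/15 = 0.7173513720
Gap between inputs: 1.408e-03; correction applied: −0.0000938843.

0.717351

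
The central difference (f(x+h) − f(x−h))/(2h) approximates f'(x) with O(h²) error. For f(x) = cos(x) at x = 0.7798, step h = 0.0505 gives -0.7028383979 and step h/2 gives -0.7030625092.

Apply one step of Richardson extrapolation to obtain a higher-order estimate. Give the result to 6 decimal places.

Leading term ∝ h^2; use weight 4 = 2^2.
4·(-0.7030625092) − (-0.7028383979) = -2.1094116389
Denominator 4 − 1 = 3.
(4·(-0.7030625092) − (-0.7028383979))/(4 − 1) = -0.7031372130

-0.703137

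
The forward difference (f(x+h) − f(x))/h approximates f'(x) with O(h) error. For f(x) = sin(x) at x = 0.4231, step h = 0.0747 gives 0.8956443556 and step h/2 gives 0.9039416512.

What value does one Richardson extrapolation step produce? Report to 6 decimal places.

0.912239

r = 1: numerator weight 2, denominator 1.
Top: 2(0.9039416512) − (0.8956443556) = 0.9122389468
Extrapolated: 0.9122389468 / 1 = 0.9122389468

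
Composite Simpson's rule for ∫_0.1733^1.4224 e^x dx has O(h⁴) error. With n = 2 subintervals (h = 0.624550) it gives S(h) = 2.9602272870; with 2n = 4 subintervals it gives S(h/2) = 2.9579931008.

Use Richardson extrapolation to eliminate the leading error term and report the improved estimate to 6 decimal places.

2.957844

Method order is 4; weight 2^4 = 16.
Difference of the inputs: 2.9579931008 − 2.9602272870 = -0.0022341862
Correction (A(h/2) − A(h))/(16 − 1) = (-0.0022341862)/15 = -0.0001489457
R = 2.9579931008 − 0.0001489457 = 2.9578441551
Correction |R − A(h/2)| = 1.489e-04; gap |A(h/2) − A(h)| = 2.234e-03.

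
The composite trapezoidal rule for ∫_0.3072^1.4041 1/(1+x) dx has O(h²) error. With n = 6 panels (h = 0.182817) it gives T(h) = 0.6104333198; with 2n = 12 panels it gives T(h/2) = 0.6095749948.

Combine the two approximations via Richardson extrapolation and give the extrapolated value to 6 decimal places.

0.609289

Leading term ∝ h^2; use weight 4 = 2^2.
Numerator 4·A(h/2) − A(h) = 4·0.6095749948 − 0.6104333198 = 1.8278666594
Denominator 4 − 1 = 3.
(4·0.6095749948 − 0.6104333198)/(4 − 1) = 0.6092888865
Shift from A(h/2): −0.0002861083.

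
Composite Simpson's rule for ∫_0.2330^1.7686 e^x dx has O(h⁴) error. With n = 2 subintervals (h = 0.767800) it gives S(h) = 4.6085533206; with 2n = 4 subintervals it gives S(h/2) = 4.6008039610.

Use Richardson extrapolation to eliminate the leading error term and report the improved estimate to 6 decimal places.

Method order is 4; weight 2^4 = 16.
16 × 4.6008039610 = 73.6128633760; subtract 4.6085533206 → 69.0043100554
Denominator 16 − 1 = 15.
(16 × 4.6008039610 − 4.6085533206)/(16 − 1) = 4.6002873370

4.600287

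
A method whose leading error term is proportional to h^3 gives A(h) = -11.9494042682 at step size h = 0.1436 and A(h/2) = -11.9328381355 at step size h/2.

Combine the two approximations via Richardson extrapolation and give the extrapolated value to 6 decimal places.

r = 3, so 2^r = 8.
Weighted: (-95.4627050840) − (-11.9494042682) = -83.5133008158
(-83.5133008158) ÷ 7 = -11.9304715451
Shift from A(h/2): +0.0023665904.

-11.930472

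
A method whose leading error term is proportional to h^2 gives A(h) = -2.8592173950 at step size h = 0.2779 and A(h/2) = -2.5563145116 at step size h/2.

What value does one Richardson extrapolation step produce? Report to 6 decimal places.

-2.455347

r = 2: numerator weight 4, denominator 3.
Difference of the inputs: -2.5563145116 − (-2.8592173950) = 0.3029028834
Divide by 2^2 − 1 = 3: 0.3029028834/3 = 0.1009676278
R = A(h/2) + (A(h/2) − A(h))/3 = -2.5563145116 + 0.1009676278 = -2.4553468838
Correction |R − A(h/2)| = 1.010e-01; gap |A(h/2) − A(h)| = 3.029e-01.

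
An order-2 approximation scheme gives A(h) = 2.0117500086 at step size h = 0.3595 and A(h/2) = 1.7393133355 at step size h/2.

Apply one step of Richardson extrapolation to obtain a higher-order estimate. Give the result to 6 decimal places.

Method order is 2; weight 2^2 = 4.
Top: 4(1.7393133355) − (2.0117500086) = 4.9455033334
Denominator 4 − 1 = 3.
R = 4.9455033334/3 = 1.6485011111
Correction |R − A(h/2)| = 9.081e-02; gap |A(h/2) − A(h)| = 2.724e-01.

1.648501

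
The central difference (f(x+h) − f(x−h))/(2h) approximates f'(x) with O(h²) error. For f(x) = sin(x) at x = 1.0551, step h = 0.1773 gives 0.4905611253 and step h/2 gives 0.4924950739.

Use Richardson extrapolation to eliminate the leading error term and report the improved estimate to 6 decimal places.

0.493140

r = 2, so 2^r = 4.
4 × 0.4924950739 − 0.4905611253 = 1.4794191703
R = 1.4794191703/3 = 0.4931397234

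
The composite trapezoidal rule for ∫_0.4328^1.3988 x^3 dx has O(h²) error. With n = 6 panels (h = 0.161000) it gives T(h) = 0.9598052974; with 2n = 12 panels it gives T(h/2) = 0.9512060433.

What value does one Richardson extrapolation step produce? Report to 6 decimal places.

Order 2 gives 2^r = 4 and 2^r − 1 = 3.
A(h/2) − A(h) = 0.9512060433 − 0.9598052974 = -0.0085992541
Correction (A(h/2) − A(h))/(4 − 1) = (-0.0085992541)/3 = -0.0028664180
R = 0.9512060433 − 0.0028664180 = 0.9483396253
Gap between inputs: 8.599e-03; correction applied: −0.0028664180.

0.948340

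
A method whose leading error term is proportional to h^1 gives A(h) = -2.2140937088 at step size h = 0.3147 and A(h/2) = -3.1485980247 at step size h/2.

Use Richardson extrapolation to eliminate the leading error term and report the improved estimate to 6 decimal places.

-4.083102

Order 1 gives 2^r = 2 and 2^r − 1 = 1.
2 × (-3.1485980247) = -6.2971960494; (-6.2971960494) − (-2.2140937088) = -4.0831023406
Extrapolated: (-4.0831023406) / 1 = -4.0831023406
Correction |R − A(h/2)| = 9.345e-01; gap |A(h/2) − A(h)| = 9.345e-01.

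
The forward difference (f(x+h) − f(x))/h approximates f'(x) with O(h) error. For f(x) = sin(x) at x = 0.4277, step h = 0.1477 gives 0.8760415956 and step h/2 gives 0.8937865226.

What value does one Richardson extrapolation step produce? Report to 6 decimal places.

Method order is 1; weight 2^1 = 2.
2·0.8937865226 = 1.7875730452; subtract 0.8760415956 → 0.9115314496
0.9115314496 ÷ 1 = 0.9115314496

0.911531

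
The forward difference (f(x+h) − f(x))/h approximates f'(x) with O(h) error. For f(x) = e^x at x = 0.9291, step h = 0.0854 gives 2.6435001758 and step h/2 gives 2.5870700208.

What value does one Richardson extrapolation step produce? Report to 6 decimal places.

Method order is 1; weight 2^1 = 2.
A(h/2) − A(h) = 2.5870700208 − 2.6435001758 = -0.0564301550
Divide by 2^1 − 1 = 1: (-0.0564301550)/1 = -0.0564301550
R = A(h/2) + (A(h/2) − A(h))/1 = 2.5870700208 − 0.0564301550 = 2.5306398658
Correction |R − A(h/2)| = 5.643e-02; gap |A(h/2) − A(h)| = 5.643e-02.

2.530640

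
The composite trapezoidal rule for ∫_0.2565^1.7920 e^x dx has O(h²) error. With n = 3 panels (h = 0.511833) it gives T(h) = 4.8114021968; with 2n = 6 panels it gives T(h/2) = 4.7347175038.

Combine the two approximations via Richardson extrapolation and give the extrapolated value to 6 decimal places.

4.709156

With r = 2 the leading error scales as h^2, so the weight is 2^2 = 4.
4*4.7347175038 − 4.8114021968 = 14.1274678184
Denominator 4 − 1 = 3.
Result: 4.7091559395
Shift from A(h/2): −0.0255615643.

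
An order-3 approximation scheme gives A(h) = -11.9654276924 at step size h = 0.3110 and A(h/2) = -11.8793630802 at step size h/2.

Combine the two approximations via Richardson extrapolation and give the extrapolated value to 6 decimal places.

r = 3: numerator weight 8, denominator 7.
8 × (-11.8793630802) = -95.0349046416; subtract (-11.9654276924) → -83.0694769492
R = (-83.0694769492)/7 = -11.8670681356

-11.867068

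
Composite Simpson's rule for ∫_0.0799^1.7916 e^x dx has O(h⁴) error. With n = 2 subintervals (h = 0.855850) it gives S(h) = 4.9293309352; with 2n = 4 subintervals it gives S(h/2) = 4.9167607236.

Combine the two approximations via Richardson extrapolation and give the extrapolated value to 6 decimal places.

With r = 4 the leading error scales as h^4, so the weight is 2^4 = 16.
16 × 4.9167607236 − 4.9293309352 = 73.7388406424
Denominator 16 − 1 = 15.
Extrapolated: 73.7388406424 / 15 = 4.9159227095

4.915923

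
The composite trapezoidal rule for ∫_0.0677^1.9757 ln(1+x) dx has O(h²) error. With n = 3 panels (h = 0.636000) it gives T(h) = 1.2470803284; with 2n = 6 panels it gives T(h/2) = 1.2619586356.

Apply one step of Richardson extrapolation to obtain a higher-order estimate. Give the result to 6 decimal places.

1.266918

Error is O(h^2); halving h shrinks it by 2^2 = 4.
4·1.2619586356 = 5.0478345424; 5.0478345424 − 1.2470803284 = 3.8007542140
Divide by 2^2 − 1 = 3.
3.8007542140 ÷ 3 = 1.2669180713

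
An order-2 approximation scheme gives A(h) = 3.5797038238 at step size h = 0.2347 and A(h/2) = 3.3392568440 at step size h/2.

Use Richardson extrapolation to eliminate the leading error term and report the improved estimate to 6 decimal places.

With r = 2 the leading error scales as h^2, so the weight is 2^2 = 4.
4 × 3.3392568440 = 13.3570273760; subtract 3.5797038238 → 9.7773235522
Denominator 4 − 1 = 3.
R = 9.7773235522/3 = 3.2591078507

3.259108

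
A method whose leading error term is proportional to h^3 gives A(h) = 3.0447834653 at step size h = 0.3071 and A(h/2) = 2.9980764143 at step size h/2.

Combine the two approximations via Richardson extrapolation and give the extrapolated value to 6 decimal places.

The method has order 3: 2^3 = 8.
8·2.9980764143 = 23.9846113144; 23.9846113144 − 3.0447834653 = 20.9398278491
(8·2.9980764143 − 3.0447834653)/(8 − 1) = 2.9914039784
Correction |R − A(h/2)| = 6.672e-03; gap |A(h/2) − A(h)| = 4.671e-02.

2.991404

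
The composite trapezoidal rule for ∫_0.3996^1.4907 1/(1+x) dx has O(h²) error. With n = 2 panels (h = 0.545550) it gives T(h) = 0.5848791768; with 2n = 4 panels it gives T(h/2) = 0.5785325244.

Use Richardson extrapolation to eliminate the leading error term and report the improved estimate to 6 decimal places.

0.576417

r = 2: numerator weight 4, denominator 3.
4×0.5785325244 − 0.5848791768 = 1.7292509208
1.7292509208 ÷ 3 = 0.5764169736
Gap between inputs: 6.347e-03; correction applied: −0.0021155508.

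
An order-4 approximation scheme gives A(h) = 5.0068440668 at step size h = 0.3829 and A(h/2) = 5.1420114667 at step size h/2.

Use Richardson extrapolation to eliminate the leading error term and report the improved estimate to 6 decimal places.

5.151023

Method order is 4; weight 2^4 = 16.
16*5.1420114667 = 82.2721834672; subtract 5.0068440668 → 77.2653394004
Denominator 16 − 1 = 15.
Result: 5.1510226267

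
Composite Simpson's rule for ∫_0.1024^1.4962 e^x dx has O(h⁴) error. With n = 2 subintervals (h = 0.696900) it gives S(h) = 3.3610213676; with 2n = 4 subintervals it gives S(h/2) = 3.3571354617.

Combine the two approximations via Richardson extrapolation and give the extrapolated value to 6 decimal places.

Method order is 4; weight 2^4 = 16.
16 × 3.3571354617 = 53.7141673872; 53.7141673872 − 3.3610213676 = 50.3531460196
Denominator 16 − 1 = 15.
Result: 3.3568764013

3.356876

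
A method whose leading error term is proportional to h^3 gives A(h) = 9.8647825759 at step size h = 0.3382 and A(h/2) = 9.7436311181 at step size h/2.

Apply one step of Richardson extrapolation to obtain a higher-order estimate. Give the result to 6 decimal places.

Error is O(h^3); halving h shrinks it by 2^3 = 8.
Top: 8(9.7436311181) − (9.8647825759) = 68.0842663689
Denominator 8 − 1 = 7.
68.0842663689 ÷ 7 = 9.7263237670

9.726324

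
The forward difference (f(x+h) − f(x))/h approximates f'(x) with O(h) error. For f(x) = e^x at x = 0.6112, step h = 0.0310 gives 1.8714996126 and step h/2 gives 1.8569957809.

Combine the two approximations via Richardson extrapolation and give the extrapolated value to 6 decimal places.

Order 1 gives 2^r = 2 and 2^r − 1 = 1.
Difference of the inputs: 1.8569957809 − 1.8714996126 = -0.0145038317
Correction (A(h/2) − A(h))/(2 − 1) = (-0.0145038317)/1 = -0.0145038317
R = 1.8569957809 − 0.0145038317 = 1.8424919492

1.842492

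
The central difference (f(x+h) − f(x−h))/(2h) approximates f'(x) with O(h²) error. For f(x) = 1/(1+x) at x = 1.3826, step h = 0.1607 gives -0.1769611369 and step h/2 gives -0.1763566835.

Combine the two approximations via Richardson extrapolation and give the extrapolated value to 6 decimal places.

r = 2, so 2^r = 4.
Weighted: (-0.7054267340) − (-0.1769611369) = -0.5284655971
Denominator 4 − 1 = 3.
So the Richardson estimate is -0.1761551990.
Correction |R − A(h/2)| = 2.015e-04; gap |A(h/2) − A(h)| = 6.045e-04.

-0.176155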